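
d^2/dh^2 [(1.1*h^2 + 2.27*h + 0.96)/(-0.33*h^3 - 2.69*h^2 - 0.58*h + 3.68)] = (-0.23958*h^6 - 1.483218*h^5 - 12.081762*h^4 - 60.88733*h^3 - 141.197376*h^2 - 150.8088*h - 59.135808)/(0.035937*h^9 + 0.878823*h^8 + 7.353225*h^7 + 21.352049*h^6 - 6.676566*h^5 - 81.397908*h^4 - 20.847128*h^3 + 105.573312*h^2 + 23.563776*h - 49.836032)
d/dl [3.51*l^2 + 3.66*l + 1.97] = 7.02*l + 3.66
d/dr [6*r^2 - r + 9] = 12*r - 1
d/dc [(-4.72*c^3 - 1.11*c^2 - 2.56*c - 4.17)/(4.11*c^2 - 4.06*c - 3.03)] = (-19.3992*c^4 + 38.3264*c^3 + 57.933*c^2 + 41.004*c - 9.1734)/(16.8921*c^4 - 33.3732*c^3 - 8.42300000000001*c^2 + 24.6036*c + 9.1809)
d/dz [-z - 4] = -1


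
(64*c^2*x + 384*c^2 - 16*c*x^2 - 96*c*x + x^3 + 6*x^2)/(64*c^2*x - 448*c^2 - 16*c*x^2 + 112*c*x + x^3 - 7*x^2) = (x + 6)/(x - 7)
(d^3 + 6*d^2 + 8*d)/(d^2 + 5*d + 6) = d*(d + 4)/(d + 3)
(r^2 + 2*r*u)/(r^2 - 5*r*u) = (r + 2*u)/(r - 5*u)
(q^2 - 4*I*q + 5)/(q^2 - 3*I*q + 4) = (q - 5*I)/(q - 4*I)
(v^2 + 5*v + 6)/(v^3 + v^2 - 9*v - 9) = (v + 2)/(v^2 - 2*v - 3)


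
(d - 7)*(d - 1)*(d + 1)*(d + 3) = d^4 - 4*d^3 - 22*d^2 + 4*d + 21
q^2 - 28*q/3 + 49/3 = (q - 7)*(q - 7/3)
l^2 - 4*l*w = l*(l - 4*w)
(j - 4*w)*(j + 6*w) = j^2 + 2*j*w - 24*w^2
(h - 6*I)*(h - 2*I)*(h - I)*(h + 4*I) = h^4 - 5*I*h^3 + 16*h^2 - 68*I*h - 48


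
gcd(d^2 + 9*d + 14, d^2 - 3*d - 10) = d + 2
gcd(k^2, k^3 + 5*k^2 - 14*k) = k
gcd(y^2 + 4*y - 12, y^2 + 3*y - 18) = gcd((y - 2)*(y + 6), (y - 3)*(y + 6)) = y + 6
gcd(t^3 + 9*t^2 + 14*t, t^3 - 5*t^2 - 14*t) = t^2 + 2*t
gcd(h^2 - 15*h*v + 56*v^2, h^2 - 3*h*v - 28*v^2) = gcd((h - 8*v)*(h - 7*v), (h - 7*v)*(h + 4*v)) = -h + 7*v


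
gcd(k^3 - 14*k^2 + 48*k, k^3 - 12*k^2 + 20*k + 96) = k^2 - 14*k + 48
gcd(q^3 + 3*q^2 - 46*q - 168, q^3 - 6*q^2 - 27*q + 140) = q - 7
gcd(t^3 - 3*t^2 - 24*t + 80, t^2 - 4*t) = t - 4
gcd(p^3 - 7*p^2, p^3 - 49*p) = p^2 - 7*p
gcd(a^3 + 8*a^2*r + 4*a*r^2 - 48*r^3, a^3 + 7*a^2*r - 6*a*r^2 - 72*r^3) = a^2 + 10*a*r + 24*r^2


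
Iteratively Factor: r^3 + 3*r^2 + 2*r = (r + 2)*(r^2 + r) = (r + 1)*(r + 2)*(r)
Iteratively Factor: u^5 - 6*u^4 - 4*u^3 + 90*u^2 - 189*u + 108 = (u - 1)*(u^4 - 5*u^3 - 9*u^2 + 81*u - 108) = (u - 3)*(u - 1)*(u^3 - 2*u^2 - 15*u + 36) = (u - 3)*(u - 1)*(u + 4)*(u^2 - 6*u + 9) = (u - 3)^2*(u - 1)*(u + 4)*(u - 3)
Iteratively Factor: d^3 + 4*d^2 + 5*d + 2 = (d + 2)*(d^2 + 2*d + 1) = (d + 1)*(d + 2)*(d + 1)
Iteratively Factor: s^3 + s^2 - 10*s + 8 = (s + 4)*(s^2 - 3*s + 2) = (s - 2)*(s + 4)*(s - 1)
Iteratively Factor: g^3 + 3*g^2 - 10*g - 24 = (g + 4)*(g^2 - g - 6) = (g + 2)*(g + 4)*(g - 3)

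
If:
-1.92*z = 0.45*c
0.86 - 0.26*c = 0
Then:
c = 3.31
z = -0.78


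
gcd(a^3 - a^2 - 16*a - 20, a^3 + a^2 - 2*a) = a + 2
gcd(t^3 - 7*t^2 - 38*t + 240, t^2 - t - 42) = t + 6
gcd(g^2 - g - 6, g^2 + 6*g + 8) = g + 2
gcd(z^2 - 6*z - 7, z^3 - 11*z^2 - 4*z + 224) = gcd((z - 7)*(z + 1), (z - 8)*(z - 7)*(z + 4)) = z - 7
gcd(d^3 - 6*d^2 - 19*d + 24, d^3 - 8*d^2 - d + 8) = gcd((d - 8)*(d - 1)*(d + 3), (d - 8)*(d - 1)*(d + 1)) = d^2 - 9*d + 8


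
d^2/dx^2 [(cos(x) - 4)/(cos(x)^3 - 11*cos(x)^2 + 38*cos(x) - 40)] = (-4*sin(x)^4 + 11*sin(x)^2 - 385*cos(x)/4 + 21*cos(3*x)/4 + 71)/((cos(x) - 5)^3*(cos(x) - 2)^3)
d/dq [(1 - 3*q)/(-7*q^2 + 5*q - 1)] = (-21*q^2 + 14*q - 2)/(49*q^4 - 70*q^3 + 39*q^2 - 10*q + 1)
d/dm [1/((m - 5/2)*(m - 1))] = 2*(7 - 4*m)/(4*m^4 - 28*m^3 + 69*m^2 - 70*m + 25)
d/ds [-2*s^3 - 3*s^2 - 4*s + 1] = -6*s^2 - 6*s - 4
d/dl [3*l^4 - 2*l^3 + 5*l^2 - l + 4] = 12*l^3 - 6*l^2 + 10*l - 1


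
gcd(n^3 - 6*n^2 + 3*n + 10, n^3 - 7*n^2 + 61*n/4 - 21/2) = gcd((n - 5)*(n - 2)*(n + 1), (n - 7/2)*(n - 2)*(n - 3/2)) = n - 2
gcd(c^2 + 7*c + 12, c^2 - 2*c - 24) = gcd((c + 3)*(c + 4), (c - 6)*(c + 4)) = c + 4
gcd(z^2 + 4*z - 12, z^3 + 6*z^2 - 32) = z - 2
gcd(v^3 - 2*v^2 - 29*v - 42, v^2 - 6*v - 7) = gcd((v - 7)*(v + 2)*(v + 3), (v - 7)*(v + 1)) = v - 7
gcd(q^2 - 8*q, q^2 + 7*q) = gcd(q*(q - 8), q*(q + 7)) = q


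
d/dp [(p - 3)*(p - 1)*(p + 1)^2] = 4*p^3 - 6*p^2 - 8*p + 2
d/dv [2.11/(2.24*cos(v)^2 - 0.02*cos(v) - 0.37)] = (9.4528*cos(v) - 0.0422)*sin(v)/(-2.24*cos(v)^2 + 0.02*cos(v) + 0.37)^2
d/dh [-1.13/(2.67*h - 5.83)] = 3.0171/(2.67*h - 5.83)^2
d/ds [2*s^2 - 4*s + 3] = 4*s - 4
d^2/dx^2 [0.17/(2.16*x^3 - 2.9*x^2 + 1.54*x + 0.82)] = ((0.986 - 2.2032*x)*(2.16*x^3 - 2.9*x^2 + 1.54*x + 0.82) + 0.17*(6.48*x^2 - 5.8*x + 1.54)*(12.96*x^2 - 11.6*x + 3.08))/(2.16*x^3 - 2.9*x^2 + 1.54*x + 0.82)^3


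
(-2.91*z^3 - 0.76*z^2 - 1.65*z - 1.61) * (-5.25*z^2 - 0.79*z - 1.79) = 15.2775*z^5 + 6.2889*z^4 + 14.4718*z^3 + 11.1164*z^2 + 4.2254*z + 2.8819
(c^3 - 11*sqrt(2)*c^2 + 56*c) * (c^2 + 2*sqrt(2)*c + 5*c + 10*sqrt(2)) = c^5 - 9*sqrt(2)*c^4 + 5*c^4 - 45*sqrt(2)*c^3 + 12*c^3 + 60*c^2 + 112*sqrt(2)*c^2 + 560*sqrt(2)*c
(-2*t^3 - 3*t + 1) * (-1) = 2*t^3 + 3*t - 1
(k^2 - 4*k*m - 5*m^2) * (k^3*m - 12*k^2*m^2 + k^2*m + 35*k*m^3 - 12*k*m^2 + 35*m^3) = k^5*m - 16*k^4*m^2 + k^4*m + 78*k^3*m^3 - 16*k^3*m^2 - 80*k^2*m^4 + 78*k^2*m^3 - 175*k*m^5 - 80*k*m^4 - 175*m^5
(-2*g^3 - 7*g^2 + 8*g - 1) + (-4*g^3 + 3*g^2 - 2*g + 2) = -6*g^3 - 4*g^2 + 6*g + 1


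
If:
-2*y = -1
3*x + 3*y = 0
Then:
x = -1/2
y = 1/2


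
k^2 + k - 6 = (k - 2)*(k + 3)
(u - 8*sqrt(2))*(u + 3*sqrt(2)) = u^2 - 5*sqrt(2)*u - 48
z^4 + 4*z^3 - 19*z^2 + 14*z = z*(z - 2)*(z - 1)*(z + 7)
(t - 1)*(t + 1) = t^2 - 1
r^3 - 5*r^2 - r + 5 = (r - 5)*(r - 1)*(r + 1)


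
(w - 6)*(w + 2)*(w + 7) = w^3 + 3*w^2 - 40*w - 84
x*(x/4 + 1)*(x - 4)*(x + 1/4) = x^4/4 + x^3/16 - 4*x^2 - x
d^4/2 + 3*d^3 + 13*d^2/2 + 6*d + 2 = (d/2 + 1)*(d + 1)^2*(d + 2)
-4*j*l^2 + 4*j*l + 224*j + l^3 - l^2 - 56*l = (-4*j + l)*(l - 8)*(l + 7)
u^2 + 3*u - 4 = (u - 1)*(u + 4)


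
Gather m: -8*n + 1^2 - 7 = -8*n - 6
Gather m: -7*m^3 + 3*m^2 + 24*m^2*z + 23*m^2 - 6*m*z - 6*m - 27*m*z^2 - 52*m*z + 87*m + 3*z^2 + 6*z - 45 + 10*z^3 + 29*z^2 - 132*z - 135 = -7*m^3 + m^2*(24*z + 26) + m*(-27*z^2 - 58*z + 81) + 10*z^3 + 32*z^2 - 126*z - 180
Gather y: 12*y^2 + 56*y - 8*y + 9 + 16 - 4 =12*y^2 + 48*y + 21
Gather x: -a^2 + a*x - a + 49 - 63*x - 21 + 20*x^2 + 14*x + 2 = -a^2 - a + 20*x^2 + x*(a - 49) + 30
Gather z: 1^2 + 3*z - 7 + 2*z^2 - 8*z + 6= 2*z^2 - 5*z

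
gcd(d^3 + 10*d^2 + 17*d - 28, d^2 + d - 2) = d - 1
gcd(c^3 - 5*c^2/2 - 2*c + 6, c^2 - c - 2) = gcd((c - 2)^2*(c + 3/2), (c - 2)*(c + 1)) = c - 2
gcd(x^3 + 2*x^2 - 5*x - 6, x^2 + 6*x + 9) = x + 3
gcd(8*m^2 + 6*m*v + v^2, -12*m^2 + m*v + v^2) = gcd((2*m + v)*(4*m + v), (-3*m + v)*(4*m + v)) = 4*m + v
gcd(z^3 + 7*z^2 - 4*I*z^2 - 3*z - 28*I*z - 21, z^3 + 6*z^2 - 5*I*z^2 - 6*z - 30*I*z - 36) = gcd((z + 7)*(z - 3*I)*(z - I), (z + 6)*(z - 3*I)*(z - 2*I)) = z - 3*I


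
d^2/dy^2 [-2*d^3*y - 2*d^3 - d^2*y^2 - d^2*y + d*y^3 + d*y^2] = 2*d*(-d + 3*y + 1)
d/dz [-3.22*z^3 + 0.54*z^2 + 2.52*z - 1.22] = -9.66*z^2 + 1.08*z + 2.52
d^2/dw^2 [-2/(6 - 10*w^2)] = 30*(5*w^2 + 1)/(5*w^2 - 3)^3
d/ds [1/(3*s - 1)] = -3/(3*s - 1)^2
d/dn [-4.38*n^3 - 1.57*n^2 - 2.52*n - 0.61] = -13.14*n^2 - 3.14*n - 2.52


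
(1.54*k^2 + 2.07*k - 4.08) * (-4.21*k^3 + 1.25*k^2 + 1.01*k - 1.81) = -6.4834*k^5 - 6.7897*k^4 + 21.3197*k^3 - 5.7967*k^2 - 7.8675*k + 7.3848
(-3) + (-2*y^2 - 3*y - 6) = -2*y^2 - 3*y - 9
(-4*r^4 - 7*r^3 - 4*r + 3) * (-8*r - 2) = 32*r^5 + 64*r^4 + 14*r^3 + 32*r^2 - 16*r - 6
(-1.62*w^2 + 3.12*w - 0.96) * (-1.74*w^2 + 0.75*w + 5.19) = 2.8188*w^4 - 6.6438*w^3 - 4.3974*w^2 + 15.4728*w - 4.9824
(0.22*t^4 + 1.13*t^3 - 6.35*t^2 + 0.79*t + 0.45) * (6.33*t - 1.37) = 1.3926*t^5 + 6.8515*t^4 - 41.7436*t^3 + 13.7002*t^2 + 1.7662*t - 0.6165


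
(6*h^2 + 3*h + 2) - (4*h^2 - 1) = 2*h^2 + 3*h + 3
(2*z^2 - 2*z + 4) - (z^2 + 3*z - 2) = z^2 - 5*z + 6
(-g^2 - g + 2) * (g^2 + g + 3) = -g^4 - 2*g^3 - 2*g^2 - g + 6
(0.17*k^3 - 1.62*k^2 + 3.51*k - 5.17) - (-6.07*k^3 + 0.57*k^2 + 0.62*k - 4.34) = 6.24*k^3 - 2.19*k^2 + 2.89*k - 0.83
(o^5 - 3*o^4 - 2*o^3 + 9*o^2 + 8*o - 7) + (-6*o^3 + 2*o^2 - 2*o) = o^5 - 3*o^4 - 8*o^3 + 11*o^2 + 6*o - 7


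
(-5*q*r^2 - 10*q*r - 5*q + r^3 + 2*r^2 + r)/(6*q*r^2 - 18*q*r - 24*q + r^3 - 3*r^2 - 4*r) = (-5*q*r - 5*q + r^2 + r)/(6*q*r - 24*q + r^2 - 4*r)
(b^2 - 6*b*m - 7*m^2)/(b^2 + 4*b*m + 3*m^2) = (b - 7*m)/(b + 3*m)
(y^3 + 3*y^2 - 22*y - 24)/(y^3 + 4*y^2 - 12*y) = (y^2 - 3*y - 4)/(y*(y - 2))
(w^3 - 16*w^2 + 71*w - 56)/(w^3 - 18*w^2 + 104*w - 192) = (w^2 - 8*w + 7)/(w^2 - 10*w + 24)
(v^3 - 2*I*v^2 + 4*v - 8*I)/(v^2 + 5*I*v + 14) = (v^2 + 4)/(v + 7*I)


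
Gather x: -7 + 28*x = 28*x - 7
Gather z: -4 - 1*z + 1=-z - 3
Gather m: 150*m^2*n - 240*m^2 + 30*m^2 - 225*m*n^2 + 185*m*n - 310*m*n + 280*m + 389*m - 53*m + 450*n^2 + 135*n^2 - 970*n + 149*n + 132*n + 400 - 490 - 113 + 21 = m^2*(150*n - 210) + m*(-225*n^2 - 125*n + 616) + 585*n^2 - 689*n - 182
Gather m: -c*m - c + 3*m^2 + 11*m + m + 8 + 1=-c + 3*m^2 + m*(12 - c) + 9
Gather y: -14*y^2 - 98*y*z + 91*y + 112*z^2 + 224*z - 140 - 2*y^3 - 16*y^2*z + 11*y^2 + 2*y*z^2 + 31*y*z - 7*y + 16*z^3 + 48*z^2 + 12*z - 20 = -2*y^3 + y^2*(-16*z - 3) + y*(2*z^2 - 67*z + 84) + 16*z^3 + 160*z^2 + 236*z - 160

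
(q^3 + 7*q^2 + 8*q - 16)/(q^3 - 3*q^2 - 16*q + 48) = (q^2 + 3*q - 4)/(q^2 - 7*q + 12)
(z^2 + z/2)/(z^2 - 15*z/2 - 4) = z/(z - 8)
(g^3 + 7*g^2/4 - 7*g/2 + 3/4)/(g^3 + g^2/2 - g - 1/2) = (4*g^2 + 11*g - 3)/(2*(2*g^2 + 3*g + 1))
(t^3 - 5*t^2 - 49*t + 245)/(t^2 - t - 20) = (t^2 - 49)/(t + 4)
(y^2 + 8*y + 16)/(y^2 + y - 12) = (y + 4)/(y - 3)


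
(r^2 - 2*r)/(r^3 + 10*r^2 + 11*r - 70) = r/(r^2 + 12*r + 35)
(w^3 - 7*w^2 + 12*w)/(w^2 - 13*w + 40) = w*(w^2 - 7*w + 12)/(w^2 - 13*w + 40)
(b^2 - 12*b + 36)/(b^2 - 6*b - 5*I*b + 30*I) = (b - 6)/(b - 5*I)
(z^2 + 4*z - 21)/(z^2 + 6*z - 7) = (z - 3)/(z - 1)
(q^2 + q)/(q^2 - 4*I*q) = (q + 1)/(q - 4*I)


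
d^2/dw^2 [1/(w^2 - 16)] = 2*(3*w^2 + 16)/(w^2 - 16)^3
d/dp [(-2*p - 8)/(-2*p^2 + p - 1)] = 2*(2*p^2 - p - (p + 4)*(4*p - 1) + 1)/(2*p^2 - p + 1)^2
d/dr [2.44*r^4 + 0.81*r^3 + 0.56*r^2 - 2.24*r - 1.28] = 9.76*r^3 + 2.43*r^2 + 1.12*r - 2.24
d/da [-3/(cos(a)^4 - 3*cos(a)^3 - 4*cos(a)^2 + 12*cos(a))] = 3*(-4*cos(a)^3 + 9*cos(a)^2 + 8*cos(a) - 12)*sin(a)/((cos(a)^3 - 3*cos(a)^2 - 4*cos(a) + 12)^2*cos(a)^2)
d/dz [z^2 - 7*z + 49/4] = 2*z - 7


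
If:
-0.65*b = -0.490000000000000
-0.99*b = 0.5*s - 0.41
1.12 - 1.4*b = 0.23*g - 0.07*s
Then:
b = 0.75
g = 0.08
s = -0.67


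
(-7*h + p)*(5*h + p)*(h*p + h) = -35*h^3*p - 35*h^3 - 2*h^2*p^2 - 2*h^2*p + h*p^3 + h*p^2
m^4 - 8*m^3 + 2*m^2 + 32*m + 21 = (m - 7)*(m - 3)*(m + 1)^2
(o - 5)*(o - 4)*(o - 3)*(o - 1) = o^4 - 13*o^3 + 59*o^2 - 107*o + 60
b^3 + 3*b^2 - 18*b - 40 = (b - 4)*(b + 2)*(b + 5)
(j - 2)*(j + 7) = j^2 + 5*j - 14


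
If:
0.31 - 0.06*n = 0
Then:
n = 5.17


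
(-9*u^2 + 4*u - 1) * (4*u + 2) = -36*u^3 - 2*u^2 + 4*u - 2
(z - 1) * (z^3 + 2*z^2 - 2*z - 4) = z^4 + z^3 - 4*z^2 - 2*z + 4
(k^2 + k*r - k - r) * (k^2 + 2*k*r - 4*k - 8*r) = k^4 + 3*k^3*r - 5*k^3 + 2*k^2*r^2 - 15*k^2*r + 4*k^2 - 10*k*r^2 + 12*k*r + 8*r^2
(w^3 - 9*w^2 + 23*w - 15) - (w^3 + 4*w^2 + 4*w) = -13*w^2 + 19*w - 15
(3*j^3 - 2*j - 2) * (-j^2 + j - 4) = -3*j^5 + 3*j^4 - 10*j^3 + 6*j + 8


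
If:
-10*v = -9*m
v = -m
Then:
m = 0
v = 0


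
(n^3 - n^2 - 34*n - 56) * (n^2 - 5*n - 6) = n^5 - 6*n^4 - 35*n^3 + 120*n^2 + 484*n + 336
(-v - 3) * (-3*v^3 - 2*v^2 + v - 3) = 3*v^4 + 11*v^3 + 5*v^2 + 9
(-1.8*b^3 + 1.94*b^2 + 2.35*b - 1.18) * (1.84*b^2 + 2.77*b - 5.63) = -3.312*b^5 - 1.4164*b^4 + 19.8318*b^3 - 6.5839*b^2 - 16.4991*b + 6.6434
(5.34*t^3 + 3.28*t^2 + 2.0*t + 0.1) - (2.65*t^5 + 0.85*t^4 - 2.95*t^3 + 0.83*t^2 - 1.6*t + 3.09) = -2.65*t^5 - 0.85*t^4 + 8.29*t^3 + 2.45*t^2 + 3.6*t - 2.99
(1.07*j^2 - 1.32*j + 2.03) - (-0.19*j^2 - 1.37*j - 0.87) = 1.26*j^2 + 0.05*j + 2.9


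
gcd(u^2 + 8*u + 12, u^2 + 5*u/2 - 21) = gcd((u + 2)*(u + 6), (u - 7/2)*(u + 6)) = u + 6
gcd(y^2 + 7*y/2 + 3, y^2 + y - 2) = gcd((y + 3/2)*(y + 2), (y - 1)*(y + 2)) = y + 2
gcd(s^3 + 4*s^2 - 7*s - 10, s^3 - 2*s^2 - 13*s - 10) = s + 1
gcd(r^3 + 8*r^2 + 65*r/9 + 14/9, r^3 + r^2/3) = r + 1/3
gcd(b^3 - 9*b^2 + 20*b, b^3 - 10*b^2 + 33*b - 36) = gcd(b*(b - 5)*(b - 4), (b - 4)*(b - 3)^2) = b - 4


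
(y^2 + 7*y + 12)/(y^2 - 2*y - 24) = (y + 3)/(y - 6)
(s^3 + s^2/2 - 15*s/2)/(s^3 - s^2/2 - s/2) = (-2*s^2 - s + 15)/(-2*s^2 + s + 1)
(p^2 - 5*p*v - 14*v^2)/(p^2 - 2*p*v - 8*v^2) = (p - 7*v)/(p - 4*v)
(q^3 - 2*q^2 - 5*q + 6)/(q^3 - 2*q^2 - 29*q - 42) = (q^2 - 4*q + 3)/(q^2 - 4*q - 21)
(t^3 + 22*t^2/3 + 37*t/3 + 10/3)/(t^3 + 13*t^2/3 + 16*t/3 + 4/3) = (t + 5)/(t + 2)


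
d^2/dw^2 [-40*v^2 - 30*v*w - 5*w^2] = -10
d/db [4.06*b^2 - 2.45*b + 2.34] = 8.12*b - 2.45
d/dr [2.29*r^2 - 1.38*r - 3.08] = 4.58*r - 1.38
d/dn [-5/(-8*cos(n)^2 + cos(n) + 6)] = 5*(16*cos(n) - 1)*sin(n)/(-8*cos(n)^2 + cos(n) + 6)^2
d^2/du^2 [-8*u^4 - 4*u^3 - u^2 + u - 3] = -96*u^2 - 24*u - 2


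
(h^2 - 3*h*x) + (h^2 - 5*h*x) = 2*h^2 - 8*h*x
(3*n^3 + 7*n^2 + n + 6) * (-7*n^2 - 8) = -21*n^5 - 49*n^4 - 31*n^3 - 98*n^2 - 8*n - 48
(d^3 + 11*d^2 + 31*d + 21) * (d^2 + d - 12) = d^5 + 12*d^4 + 30*d^3 - 80*d^2 - 351*d - 252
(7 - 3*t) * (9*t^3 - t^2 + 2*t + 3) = -27*t^4 + 66*t^3 - 13*t^2 + 5*t + 21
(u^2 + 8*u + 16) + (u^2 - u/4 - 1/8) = 2*u^2 + 31*u/4 + 127/8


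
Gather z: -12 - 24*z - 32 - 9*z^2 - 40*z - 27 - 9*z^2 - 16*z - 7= -18*z^2 - 80*z - 78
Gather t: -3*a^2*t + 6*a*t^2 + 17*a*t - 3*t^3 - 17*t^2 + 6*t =-3*t^3 + t^2*(6*a - 17) + t*(-3*a^2 + 17*a + 6)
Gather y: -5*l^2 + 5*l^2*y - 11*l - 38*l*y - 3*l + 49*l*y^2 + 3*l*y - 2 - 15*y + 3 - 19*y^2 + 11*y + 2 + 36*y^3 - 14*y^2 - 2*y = -5*l^2 - 14*l + 36*y^3 + y^2*(49*l - 33) + y*(5*l^2 - 35*l - 6) + 3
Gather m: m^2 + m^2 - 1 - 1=2*m^2 - 2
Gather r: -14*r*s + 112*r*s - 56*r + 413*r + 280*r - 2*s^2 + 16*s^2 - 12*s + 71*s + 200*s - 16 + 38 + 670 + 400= r*(98*s + 637) + 14*s^2 + 259*s + 1092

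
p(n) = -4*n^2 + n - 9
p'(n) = 1 - 8*n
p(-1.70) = -22.26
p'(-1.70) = 14.60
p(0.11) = -8.94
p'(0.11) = 0.12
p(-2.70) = -40.86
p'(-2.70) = 22.60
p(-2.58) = -38.21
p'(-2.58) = 21.64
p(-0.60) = -11.04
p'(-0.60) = 5.80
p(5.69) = -132.81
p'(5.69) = -44.52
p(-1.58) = -20.57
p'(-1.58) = 13.64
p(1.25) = -14.00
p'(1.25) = -9.00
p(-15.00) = -924.00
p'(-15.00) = 121.00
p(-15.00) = -924.00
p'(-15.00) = 121.00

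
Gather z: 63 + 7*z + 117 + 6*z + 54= 13*z + 234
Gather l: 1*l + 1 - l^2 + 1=-l^2 + l + 2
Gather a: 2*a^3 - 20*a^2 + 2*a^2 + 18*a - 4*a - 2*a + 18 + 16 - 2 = 2*a^3 - 18*a^2 + 12*a + 32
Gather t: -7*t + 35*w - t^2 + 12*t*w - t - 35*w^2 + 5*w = -t^2 + t*(12*w - 8) - 35*w^2 + 40*w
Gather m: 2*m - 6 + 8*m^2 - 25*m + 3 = 8*m^2 - 23*m - 3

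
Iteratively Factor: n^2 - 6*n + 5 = (n - 1)*(n - 5)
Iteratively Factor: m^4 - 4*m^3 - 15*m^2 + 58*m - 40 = (m - 2)*(m^3 - 2*m^2 - 19*m + 20) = (m - 5)*(m - 2)*(m^2 + 3*m - 4) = (m - 5)*(m - 2)*(m + 4)*(m - 1)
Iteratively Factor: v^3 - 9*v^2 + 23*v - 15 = (v - 5)*(v^2 - 4*v + 3) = (v - 5)*(v - 1)*(v - 3)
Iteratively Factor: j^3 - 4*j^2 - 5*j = (j + 1)*(j^2 - 5*j) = j*(j + 1)*(j - 5)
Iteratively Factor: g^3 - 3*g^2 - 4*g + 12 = (g - 3)*(g^2 - 4) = (g - 3)*(g + 2)*(g - 2)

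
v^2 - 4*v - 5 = (v - 5)*(v + 1)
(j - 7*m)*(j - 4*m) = j^2 - 11*j*m + 28*m^2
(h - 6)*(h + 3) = h^2 - 3*h - 18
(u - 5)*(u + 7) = u^2 + 2*u - 35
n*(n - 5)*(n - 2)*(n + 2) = n^4 - 5*n^3 - 4*n^2 + 20*n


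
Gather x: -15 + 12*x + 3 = 12*x - 12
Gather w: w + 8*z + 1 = w + 8*z + 1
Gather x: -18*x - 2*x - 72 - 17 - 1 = -20*x - 90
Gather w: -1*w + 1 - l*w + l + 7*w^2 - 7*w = l + 7*w^2 + w*(-l - 8) + 1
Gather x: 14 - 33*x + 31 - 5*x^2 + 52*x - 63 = -5*x^2 + 19*x - 18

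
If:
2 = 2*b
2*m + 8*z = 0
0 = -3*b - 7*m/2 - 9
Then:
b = 1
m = -24/7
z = 6/7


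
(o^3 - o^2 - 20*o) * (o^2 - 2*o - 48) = o^5 - 3*o^4 - 66*o^3 + 88*o^2 + 960*o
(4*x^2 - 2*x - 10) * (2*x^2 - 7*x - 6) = 8*x^4 - 32*x^3 - 30*x^2 + 82*x + 60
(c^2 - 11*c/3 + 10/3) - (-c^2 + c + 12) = 2*c^2 - 14*c/3 - 26/3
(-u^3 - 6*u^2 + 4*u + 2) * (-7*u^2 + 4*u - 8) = 7*u^5 + 38*u^4 - 44*u^3 + 50*u^2 - 24*u - 16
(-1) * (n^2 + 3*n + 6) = -n^2 - 3*n - 6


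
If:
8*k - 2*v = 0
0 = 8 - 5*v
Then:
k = 2/5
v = 8/5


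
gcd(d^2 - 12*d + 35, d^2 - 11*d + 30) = d - 5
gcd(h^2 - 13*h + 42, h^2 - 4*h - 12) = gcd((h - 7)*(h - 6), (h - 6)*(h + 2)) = h - 6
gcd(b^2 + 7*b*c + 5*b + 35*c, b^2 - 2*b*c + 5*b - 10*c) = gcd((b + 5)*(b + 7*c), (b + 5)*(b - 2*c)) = b + 5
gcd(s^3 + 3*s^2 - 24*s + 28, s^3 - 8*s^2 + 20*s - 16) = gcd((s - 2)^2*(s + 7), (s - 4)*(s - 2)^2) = s^2 - 4*s + 4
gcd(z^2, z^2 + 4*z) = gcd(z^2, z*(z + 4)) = z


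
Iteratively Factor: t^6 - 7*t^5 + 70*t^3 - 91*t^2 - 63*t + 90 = (t - 3)*(t^5 - 4*t^4 - 12*t^3 + 34*t^2 + 11*t - 30) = (t - 3)*(t - 1)*(t^4 - 3*t^3 - 15*t^2 + 19*t + 30) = (t - 3)*(t - 2)*(t - 1)*(t^3 - t^2 - 17*t - 15) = (t - 5)*(t - 3)*(t - 2)*(t - 1)*(t^2 + 4*t + 3) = (t - 5)*(t - 3)*(t - 2)*(t - 1)*(t + 3)*(t + 1)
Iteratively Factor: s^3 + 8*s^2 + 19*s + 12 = (s + 3)*(s^2 + 5*s + 4) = (s + 1)*(s + 3)*(s + 4)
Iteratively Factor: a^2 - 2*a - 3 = (a + 1)*(a - 3)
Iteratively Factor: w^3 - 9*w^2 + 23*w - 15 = (w - 1)*(w^2 - 8*w + 15) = (w - 3)*(w - 1)*(w - 5)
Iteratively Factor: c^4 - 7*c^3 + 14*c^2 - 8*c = (c - 2)*(c^3 - 5*c^2 + 4*c) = c*(c - 2)*(c^2 - 5*c + 4) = c*(c - 2)*(c - 1)*(c - 4)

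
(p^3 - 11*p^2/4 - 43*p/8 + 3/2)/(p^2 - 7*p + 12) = (8*p^2 + 10*p - 3)/(8*(p - 3))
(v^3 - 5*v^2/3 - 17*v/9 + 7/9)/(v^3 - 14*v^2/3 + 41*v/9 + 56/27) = 3*(3*v^2 + 2*v - 1)/(9*v^2 - 21*v - 8)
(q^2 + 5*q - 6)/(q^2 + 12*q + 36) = (q - 1)/(q + 6)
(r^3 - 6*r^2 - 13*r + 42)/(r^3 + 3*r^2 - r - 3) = (r^2 - 9*r + 14)/(r^2 - 1)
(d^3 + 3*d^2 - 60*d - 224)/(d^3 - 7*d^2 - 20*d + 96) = (d + 7)/(d - 3)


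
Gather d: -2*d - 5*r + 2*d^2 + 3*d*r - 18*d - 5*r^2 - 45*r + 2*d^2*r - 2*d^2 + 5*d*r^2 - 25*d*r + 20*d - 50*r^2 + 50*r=2*d^2*r + d*(5*r^2 - 22*r) - 55*r^2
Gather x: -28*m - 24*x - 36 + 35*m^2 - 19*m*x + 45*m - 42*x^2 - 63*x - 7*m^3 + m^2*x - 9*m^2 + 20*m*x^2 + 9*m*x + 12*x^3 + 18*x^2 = -7*m^3 + 26*m^2 + 17*m + 12*x^3 + x^2*(20*m - 24) + x*(m^2 - 10*m - 87) - 36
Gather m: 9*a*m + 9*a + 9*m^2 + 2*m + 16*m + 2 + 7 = 9*a + 9*m^2 + m*(9*a + 18) + 9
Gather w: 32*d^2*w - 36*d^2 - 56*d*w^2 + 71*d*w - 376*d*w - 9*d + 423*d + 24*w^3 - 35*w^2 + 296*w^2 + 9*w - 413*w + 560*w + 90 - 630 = -36*d^2 + 414*d + 24*w^3 + w^2*(261 - 56*d) + w*(32*d^2 - 305*d + 156) - 540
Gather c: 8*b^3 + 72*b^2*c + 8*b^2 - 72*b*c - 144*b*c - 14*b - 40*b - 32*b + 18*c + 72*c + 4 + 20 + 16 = 8*b^3 + 8*b^2 - 86*b + c*(72*b^2 - 216*b + 90) + 40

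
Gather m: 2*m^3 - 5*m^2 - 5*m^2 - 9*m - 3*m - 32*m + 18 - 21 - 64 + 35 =2*m^3 - 10*m^2 - 44*m - 32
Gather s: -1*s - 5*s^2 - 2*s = -5*s^2 - 3*s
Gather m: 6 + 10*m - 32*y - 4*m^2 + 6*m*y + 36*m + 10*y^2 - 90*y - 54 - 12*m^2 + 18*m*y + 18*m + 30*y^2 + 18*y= -16*m^2 + m*(24*y + 64) + 40*y^2 - 104*y - 48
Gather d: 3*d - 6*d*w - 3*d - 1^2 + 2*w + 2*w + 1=-6*d*w + 4*w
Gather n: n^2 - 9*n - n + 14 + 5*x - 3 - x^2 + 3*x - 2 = n^2 - 10*n - x^2 + 8*x + 9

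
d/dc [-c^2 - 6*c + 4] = -2*c - 6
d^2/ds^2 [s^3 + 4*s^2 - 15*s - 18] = 6*s + 8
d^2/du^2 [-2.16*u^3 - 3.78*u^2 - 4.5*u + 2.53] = -12.96*u - 7.56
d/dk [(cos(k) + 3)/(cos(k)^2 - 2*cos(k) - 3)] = (cos(k)^2 + 6*cos(k) - 3)*sin(k)/(sin(k)^2 + 2*cos(k) + 2)^2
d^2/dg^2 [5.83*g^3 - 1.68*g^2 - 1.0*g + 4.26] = 34.98*g - 3.36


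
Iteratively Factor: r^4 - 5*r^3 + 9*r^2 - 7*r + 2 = (r - 2)*(r^3 - 3*r^2 + 3*r - 1) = (r - 2)*(r - 1)*(r^2 - 2*r + 1) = (r - 2)*(r - 1)^2*(r - 1)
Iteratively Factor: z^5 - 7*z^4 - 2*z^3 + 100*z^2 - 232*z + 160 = (z - 2)*(z^4 - 5*z^3 - 12*z^2 + 76*z - 80) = (z - 2)^2*(z^3 - 3*z^2 - 18*z + 40) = (z - 5)*(z - 2)^2*(z^2 + 2*z - 8) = (z - 5)*(z - 2)^3*(z + 4)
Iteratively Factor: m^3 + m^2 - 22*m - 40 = (m + 4)*(m^2 - 3*m - 10) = (m - 5)*(m + 4)*(m + 2)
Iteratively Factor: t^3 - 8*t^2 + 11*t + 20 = (t - 5)*(t^2 - 3*t - 4) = (t - 5)*(t - 4)*(t + 1)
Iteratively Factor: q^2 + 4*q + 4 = (q + 2)*(q + 2)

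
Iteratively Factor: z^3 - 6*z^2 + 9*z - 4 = (z - 1)*(z^2 - 5*z + 4) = (z - 1)^2*(z - 4)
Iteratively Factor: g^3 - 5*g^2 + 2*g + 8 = (g + 1)*(g^2 - 6*g + 8) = (g - 2)*(g + 1)*(g - 4)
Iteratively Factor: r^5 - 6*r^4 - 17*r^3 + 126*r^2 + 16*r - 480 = (r + 2)*(r^4 - 8*r^3 - r^2 + 128*r - 240) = (r - 3)*(r + 2)*(r^3 - 5*r^2 - 16*r + 80) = (r - 4)*(r - 3)*(r + 2)*(r^2 - r - 20) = (r - 5)*(r - 4)*(r - 3)*(r + 2)*(r + 4)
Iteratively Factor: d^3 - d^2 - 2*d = (d)*(d^2 - d - 2) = d*(d + 1)*(d - 2)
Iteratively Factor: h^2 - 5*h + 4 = (h - 1)*(h - 4)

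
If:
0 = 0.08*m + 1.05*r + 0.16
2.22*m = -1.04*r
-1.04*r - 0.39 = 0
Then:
No Solution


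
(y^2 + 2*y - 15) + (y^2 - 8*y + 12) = 2*y^2 - 6*y - 3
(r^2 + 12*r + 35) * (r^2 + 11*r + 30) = r^4 + 23*r^3 + 197*r^2 + 745*r + 1050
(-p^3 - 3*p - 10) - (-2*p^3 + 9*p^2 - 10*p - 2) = p^3 - 9*p^2 + 7*p - 8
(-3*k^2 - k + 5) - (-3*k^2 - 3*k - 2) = 2*k + 7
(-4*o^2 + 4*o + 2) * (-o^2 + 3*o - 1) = 4*o^4 - 16*o^3 + 14*o^2 + 2*o - 2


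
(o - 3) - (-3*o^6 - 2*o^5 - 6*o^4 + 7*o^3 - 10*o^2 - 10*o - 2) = 3*o^6 + 2*o^5 + 6*o^4 - 7*o^3 + 10*o^2 + 11*o - 1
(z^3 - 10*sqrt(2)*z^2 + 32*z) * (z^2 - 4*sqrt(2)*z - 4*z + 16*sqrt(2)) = z^5 - 14*sqrt(2)*z^4 - 4*z^4 + 56*sqrt(2)*z^3 + 112*z^3 - 448*z^2 - 128*sqrt(2)*z^2 + 512*sqrt(2)*z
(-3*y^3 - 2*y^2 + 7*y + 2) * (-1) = 3*y^3 + 2*y^2 - 7*y - 2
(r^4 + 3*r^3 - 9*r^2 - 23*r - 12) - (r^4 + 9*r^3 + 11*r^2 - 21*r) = -6*r^3 - 20*r^2 - 2*r - 12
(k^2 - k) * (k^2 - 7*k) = k^4 - 8*k^3 + 7*k^2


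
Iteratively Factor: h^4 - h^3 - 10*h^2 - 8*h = (h)*(h^3 - h^2 - 10*h - 8) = h*(h + 2)*(h^2 - 3*h - 4) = h*(h + 1)*(h + 2)*(h - 4)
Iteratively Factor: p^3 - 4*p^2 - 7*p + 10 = (p + 2)*(p^2 - 6*p + 5) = (p - 1)*(p + 2)*(p - 5)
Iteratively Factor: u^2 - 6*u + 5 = (u - 5)*(u - 1)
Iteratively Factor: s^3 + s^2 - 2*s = (s - 1)*(s^2 + 2*s) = (s - 1)*(s + 2)*(s)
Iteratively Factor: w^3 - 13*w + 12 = (w + 4)*(w^2 - 4*w + 3) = (w - 1)*(w + 4)*(w - 3)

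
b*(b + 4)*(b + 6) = b^3 + 10*b^2 + 24*b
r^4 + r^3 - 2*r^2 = r^2*(r - 1)*(r + 2)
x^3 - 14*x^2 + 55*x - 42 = (x - 7)*(x - 6)*(x - 1)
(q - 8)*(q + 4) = q^2 - 4*q - 32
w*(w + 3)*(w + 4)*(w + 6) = w^4 + 13*w^3 + 54*w^2 + 72*w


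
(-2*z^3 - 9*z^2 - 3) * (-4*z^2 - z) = 8*z^5 + 38*z^4 + 9*z^3 + 12*z^2 + 3*z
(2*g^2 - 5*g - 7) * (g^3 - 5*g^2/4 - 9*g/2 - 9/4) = 2*g^5 - 15*g^4/2 - 39*g^3/4 + 107*g^2/4 + 171*g/4 + 63/4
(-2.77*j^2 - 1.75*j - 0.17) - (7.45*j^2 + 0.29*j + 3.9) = -10.22*j^2 - 2.04*j - 4.07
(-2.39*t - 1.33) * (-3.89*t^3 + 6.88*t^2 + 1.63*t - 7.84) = 9.2971*t^4 - 11.2695*t^3 - 13.0461*t^2 + 16.5697*t + 10.4272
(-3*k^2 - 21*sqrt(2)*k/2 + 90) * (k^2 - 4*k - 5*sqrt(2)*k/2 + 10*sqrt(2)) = -3*k^4 - 3*sqrt(2)*k^3 + 12*k^3 + 12*sqrt(2)*k^2 + 285*k^2/2 - 570*k - 225*sqrt(2)*k + 900*sqrt(2)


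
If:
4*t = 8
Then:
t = 2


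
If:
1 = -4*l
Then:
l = -1/4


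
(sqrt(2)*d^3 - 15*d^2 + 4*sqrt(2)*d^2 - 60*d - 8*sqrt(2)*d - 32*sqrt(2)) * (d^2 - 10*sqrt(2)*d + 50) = sqrt(2)*d^5 - 35*d^4 + 4*sqrt(2)*d^4 - 140*d^3 + 192*sqrt(2)*d^3 - 590*d^2 + 768*sqrt(2)*d^2 - 2360*d - 400*sqrt(2)*d - 1600*sqrt(2)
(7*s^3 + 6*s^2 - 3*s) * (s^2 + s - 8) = 7*s^5 + 13*s^4 - 53*s^3 - 51*s^2 + 24*s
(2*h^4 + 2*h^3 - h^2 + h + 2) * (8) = 16*h^4 + 16*h^3 - 8*h^2 + 8*h + 16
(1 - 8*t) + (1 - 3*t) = 2 - 11*t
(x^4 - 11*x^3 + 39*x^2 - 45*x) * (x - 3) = x^5 - 14*x^4 + 72*x^3 - 162*x^2 + 135*x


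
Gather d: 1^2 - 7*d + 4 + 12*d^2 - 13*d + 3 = 12*d^2 - 20*d + 8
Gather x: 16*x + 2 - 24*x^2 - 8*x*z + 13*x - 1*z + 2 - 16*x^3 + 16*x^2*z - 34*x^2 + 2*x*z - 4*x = -16*x^3 + x^2*(16*z - 58) + x*(25 - 6*z) - z + 4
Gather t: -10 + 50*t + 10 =50*t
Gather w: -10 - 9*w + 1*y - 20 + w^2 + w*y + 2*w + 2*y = w^2 + w*(y - 7) + 3*y - 30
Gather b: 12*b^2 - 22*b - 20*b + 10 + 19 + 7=12*b^2 - 42*b + 36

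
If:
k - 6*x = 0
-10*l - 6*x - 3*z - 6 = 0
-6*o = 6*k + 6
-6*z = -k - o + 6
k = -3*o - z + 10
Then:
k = -85/12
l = 11/24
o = 73/12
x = -85/72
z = -7/6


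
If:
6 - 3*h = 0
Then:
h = 2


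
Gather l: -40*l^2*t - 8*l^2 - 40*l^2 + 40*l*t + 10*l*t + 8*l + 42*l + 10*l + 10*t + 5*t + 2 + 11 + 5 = l^2*(-40*t - 48) + l*(50*t + 60) + 15*t + 18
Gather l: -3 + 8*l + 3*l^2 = 3*l^2 + 8*l - 3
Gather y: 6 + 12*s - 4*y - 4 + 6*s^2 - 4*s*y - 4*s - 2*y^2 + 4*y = 6*s^2 - 4*s*y + 8*s - 2*y^2 + 2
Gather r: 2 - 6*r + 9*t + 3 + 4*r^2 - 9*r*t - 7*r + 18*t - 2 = 4*r^2 + r*(-9*t - 13) + 27*t + 3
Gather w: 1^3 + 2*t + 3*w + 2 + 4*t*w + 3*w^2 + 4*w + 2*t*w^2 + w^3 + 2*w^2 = 2*t + w^3 + w^2*(2*t + 5) + w*(4*t + 7) + 3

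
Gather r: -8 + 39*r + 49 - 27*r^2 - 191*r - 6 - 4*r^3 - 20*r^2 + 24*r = -4*r^3 - 47*r^2 - 128*r + 35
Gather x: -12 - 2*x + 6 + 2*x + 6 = 0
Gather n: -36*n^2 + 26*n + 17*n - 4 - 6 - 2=-36*n^2 + 43*n - 12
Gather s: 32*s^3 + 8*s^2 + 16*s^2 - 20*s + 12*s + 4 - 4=32*s^3 + 24*s^2 - 8*s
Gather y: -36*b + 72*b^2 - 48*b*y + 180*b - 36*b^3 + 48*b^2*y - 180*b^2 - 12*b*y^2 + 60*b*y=-36*b^3 - 108*b^2 - 12*b*y^2 + 144*b + y*(48*b^2 + 12*b)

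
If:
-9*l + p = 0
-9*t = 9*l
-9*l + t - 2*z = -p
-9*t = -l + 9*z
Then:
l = 0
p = 0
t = 0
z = 0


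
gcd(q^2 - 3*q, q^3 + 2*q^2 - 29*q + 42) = q - 3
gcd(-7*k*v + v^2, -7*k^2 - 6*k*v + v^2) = -7*k + v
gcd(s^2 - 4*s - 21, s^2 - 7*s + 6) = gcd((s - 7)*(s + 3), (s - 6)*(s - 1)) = 1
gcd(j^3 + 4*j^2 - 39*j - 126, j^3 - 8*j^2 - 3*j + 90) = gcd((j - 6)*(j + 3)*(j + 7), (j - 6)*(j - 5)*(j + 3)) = j^2 - 3*j - 18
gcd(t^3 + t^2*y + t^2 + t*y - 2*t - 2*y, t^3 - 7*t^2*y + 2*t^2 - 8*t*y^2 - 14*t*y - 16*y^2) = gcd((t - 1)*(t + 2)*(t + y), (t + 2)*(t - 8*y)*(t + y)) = t^2 + t*y + 2*t + 2*y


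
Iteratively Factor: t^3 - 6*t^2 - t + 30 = (t - 5)*(t^2 - t - 6) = (t - 5)*(t + 2)*(t - 3)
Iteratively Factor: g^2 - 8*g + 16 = (g - 4)*(g - 4)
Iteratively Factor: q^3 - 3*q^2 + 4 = (q + 1)*(q^2 - 4*q + 4) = (q - 2)*(q + 1)*(q - 2)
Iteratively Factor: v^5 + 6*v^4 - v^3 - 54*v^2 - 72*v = (v + 4)*(v^4 + 2*v^3 - 9*v^2 - 18*v) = v*(v + 4)*(v^3 + 2*v^2 - 9*v - 18) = v*(v - 3)*(v + 4)*(v^2 + 5*v + 6) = v*(v - 3)*(v + 2)*(v + 4)*(v + 3)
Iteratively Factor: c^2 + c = (c + 1)*(c)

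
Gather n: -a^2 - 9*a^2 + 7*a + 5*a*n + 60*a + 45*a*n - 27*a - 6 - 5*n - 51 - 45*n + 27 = -10*a^2 + 40*a + n*(50*a - 50) - 30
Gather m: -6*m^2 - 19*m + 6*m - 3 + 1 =-6*m^2 - 13*m - 2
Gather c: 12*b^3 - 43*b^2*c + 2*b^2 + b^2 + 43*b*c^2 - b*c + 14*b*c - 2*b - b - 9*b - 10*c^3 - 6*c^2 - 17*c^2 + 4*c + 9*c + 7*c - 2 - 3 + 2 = 12*b^3 + 3*b^2 - 12*b - 10*c^3 + c^2*(43*b - 23) + c*(-43*b^2 + 13*b + 20) - 3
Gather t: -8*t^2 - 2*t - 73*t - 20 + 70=-8*t^2 - 75*t + 50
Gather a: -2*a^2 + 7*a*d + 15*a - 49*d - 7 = -2*a^2 + a*(7*d + 15) - 49*d - 7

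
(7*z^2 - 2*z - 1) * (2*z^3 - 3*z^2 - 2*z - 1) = 14*z^5 - 25*z^4 - 10*z^3 + 4*z + 1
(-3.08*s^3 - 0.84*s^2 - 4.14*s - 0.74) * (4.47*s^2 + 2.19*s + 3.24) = -13.7676*s^5 - 10.5*s^4 - 30.3246*s^3 - 15.096*s^2 - 15.0342*s - 2.3976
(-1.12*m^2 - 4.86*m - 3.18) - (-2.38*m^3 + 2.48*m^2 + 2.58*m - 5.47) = 2.38*m^3 - 3.6*m^2 - 7.44*m + 2.29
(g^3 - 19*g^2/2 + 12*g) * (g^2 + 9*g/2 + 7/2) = g^5 - 5*g^4 - 109*g^3/4 + 83*g^2/4 + 42*g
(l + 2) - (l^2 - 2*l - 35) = -l^2 + 3*l + 37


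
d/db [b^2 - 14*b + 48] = 2*b - 14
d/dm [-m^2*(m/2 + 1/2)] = m*(-3*m - 2)/2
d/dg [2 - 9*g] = -9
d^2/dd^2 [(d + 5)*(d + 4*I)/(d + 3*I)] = 2*(3 + 5*I)/(d^3 + 9*I*d^2 - 27*d - 27*I)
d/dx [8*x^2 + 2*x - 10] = 16*x + 2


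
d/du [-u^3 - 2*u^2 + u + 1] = -3*u^2 - 4*u + 1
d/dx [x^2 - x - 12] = 2*x - 1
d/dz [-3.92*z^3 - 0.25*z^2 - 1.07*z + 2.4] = -11.76*z^2 - 0.5*z - 1.07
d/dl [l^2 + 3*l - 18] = 2*l + 3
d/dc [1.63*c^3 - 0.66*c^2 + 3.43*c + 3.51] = 4.89*c^2 - 1.32*c + 3.43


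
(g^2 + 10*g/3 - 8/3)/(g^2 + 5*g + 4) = (g - 2/3)/(g + 1)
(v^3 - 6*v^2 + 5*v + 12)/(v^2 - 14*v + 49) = (v^3 - 6*v^2 + 5*v + 12)/(v^2 - 14*v + 49)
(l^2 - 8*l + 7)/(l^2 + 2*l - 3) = (l - 7)/(l + 3)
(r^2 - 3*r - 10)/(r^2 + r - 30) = (r + 2)/(r + 6)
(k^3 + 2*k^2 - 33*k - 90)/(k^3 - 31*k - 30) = (k + 3)/(k + 1)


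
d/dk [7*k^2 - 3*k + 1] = 14*k - 3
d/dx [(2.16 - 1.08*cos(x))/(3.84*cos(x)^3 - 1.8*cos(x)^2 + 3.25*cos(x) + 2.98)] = (-8.2944*cos(x)^3 + 26.8272*cos(x)^2 - 7.776*cos(x) + 10.2384)*sin(x)/(14.7456*cos(x)^6 - 13.824*cos(x)^5 + 28.2*cos(x)^4 + 11.1864*cos(x)^3 - 0.1655*cos(x)^2 + 19.37*cos(x) + 8.8804)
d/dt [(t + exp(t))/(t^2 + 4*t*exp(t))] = (t*(t + 4*exp(t))*(exp(t) + 1) - 2*(t + exp(t))*(2*t*exp(t) + t + 2*exp(t)))/(t^2*(t + 4*exp(t))^2)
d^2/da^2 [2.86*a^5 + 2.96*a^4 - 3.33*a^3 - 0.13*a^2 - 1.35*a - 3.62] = 57.2*a^3 + 35.52*a^2 - 19.98*a - 0.26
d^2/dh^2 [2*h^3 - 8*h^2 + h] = 12*h - 16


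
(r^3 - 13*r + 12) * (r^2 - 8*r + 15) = r^5 - 8*r^4 + 2*r^3 + 116*r^2 - 291*r + 180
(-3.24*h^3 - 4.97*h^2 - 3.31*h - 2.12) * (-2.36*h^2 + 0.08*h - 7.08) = 7.6464*h^5 + 11.47*h^4 + 30.3532*h^3 + 39.926*h^2 + 23.2652*h + 15.0096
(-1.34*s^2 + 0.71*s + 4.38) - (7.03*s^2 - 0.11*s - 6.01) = -8.37*s^2 + 0.82*s + 10.39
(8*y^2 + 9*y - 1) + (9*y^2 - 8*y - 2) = 17*y^2 + y - 3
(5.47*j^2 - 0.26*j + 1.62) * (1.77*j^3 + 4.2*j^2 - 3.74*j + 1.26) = 9.6819*j^5 + 22.5138*j^4 - 18.6824*j^3 + 14.6686*j^2 - 6.3864*j + 2.0412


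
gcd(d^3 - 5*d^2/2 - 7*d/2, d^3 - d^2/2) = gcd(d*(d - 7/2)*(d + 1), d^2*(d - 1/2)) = d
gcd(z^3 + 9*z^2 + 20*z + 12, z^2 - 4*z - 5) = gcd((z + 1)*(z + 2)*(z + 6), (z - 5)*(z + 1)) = z + 1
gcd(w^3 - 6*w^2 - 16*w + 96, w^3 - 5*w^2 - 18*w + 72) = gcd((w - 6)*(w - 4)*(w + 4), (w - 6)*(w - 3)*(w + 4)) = w^2 - 2*w - 24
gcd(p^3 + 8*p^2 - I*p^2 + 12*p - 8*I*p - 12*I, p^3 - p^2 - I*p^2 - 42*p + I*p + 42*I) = p^2 + p*(6 - I) - 6*I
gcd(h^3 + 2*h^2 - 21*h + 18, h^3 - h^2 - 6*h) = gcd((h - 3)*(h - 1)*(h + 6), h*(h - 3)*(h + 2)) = h - 3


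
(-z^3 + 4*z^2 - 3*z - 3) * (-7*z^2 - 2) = 7*z^5 - 28*z^4 + 23*z^3 + 13*z^2 + 6*z + 6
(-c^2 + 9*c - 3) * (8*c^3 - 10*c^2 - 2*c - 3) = -8*c^5 + 82*c^4 - 112*c^3 + 15*c^2 - 21*c + 9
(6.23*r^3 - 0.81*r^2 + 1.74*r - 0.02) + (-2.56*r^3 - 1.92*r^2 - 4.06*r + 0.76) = 3.67*r^3 - 2.73*r^2 - 2.32*r + 0.74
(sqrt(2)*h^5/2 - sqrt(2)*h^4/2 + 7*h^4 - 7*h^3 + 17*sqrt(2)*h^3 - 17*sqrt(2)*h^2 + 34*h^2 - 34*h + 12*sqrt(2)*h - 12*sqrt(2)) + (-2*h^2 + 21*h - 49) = sqrt(2)*h^5/2 - sqrt(2)*h^4/2 + 7*h^4 - 7*h^3 + 17*sqrt(2)*h^3 - 17*sqrt(2)*h^2 + 32*h^2 - 13*h + 12*sqrt(2)*h - 49 - 12*sqrt(2)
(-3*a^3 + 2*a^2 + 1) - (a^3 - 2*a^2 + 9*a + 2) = -4*a^3 + 4*a^2 - 9*a - 1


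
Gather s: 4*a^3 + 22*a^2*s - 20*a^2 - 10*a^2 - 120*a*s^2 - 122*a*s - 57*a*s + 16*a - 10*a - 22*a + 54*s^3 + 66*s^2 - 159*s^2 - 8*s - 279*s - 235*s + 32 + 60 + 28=4*a^3 - 30*a^2 - 16*a + 54*s^3 + s^2*(-120*a - 93) + s*(22*a^2 - 179*a - 522) + 120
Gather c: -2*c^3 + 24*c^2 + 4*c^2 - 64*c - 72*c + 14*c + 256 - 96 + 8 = -2*c^3 + 28*c^2 - 122*c + 168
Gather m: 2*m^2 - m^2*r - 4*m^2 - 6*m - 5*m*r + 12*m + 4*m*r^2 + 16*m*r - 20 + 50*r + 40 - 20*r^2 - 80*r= m^2*(-r - 2) + m*(4*r^2 + 11*r + 6) - 20*r^2 - 30*r + 20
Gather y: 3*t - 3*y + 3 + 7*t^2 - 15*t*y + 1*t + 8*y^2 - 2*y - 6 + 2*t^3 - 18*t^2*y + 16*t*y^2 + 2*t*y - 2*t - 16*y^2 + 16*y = 2*t^3 + 7*t^2 + 2*t + y^2*(16*t - 8) + y*(-18*t^2 - 13*t + 11) - 3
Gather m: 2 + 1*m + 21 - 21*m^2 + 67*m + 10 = -21*m^2 + 68*m + 33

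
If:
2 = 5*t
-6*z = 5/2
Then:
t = 2/5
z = -5/12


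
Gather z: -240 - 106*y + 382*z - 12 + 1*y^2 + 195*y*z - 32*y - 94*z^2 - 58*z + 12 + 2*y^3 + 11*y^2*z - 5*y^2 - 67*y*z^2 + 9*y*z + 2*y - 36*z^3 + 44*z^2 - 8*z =2*y^3 - 4*y^2 - 136*y - 36*z^3 + z^2*(-67*y - 50) + z*(11*y^2 + 204*y + 316) - 240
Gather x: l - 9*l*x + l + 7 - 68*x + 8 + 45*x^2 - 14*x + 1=2*l + 45*x^2 + x*(-9*l - 82) + 16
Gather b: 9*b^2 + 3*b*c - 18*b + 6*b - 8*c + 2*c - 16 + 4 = 9*b^2 + b*(3*c - 12) - 6*c - 12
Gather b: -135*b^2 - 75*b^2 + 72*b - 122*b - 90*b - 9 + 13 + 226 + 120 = -210*b^2 - 140*b + 350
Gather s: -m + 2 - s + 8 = -m - s + 10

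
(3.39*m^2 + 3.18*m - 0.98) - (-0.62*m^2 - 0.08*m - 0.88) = 4.01*m^2 + 3.26*m - 0.1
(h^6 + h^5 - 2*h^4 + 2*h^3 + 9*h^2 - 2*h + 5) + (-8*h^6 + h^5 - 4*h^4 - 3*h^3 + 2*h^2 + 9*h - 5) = -7*h^6 + 2*h^5 - 6*h^4 - h^3 + 11*h^2 + 7*h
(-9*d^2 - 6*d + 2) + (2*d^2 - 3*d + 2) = -7*d^2 - 9*d + 4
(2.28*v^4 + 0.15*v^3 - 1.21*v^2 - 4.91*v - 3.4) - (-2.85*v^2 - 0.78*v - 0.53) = 2.28*v^4 + 0.15*v^3 + 1.64*v^2 - 4.13*v - 2.87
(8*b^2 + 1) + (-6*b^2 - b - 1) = 2*b^2 - b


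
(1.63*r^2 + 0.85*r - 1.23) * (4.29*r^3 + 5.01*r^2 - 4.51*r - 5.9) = 6.9927*r^5 + 11.8128*r^4 - 8.3695*r^3 - 19.6128*r^2 + 0.532299999999999*r + 7.257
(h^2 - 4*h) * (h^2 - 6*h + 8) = h^4 - 10*h^3 + 32*h^2 - 32*h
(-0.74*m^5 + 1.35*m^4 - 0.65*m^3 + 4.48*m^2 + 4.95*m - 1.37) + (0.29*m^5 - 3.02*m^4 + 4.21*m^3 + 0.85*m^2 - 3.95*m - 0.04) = -0.45*m^5 - 1.67*m^4 + 3.56*m^3 + 5.33*m^2 + 1.0*m - 1.41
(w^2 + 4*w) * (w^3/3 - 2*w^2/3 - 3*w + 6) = w^5/3 + 2*w^4/3 - 17*w^3/3 - 6*w^2 + 24*w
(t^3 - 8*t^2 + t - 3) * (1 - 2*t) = -2*t^4 + 17*t^3 - 10*t^2 + 7*t - 3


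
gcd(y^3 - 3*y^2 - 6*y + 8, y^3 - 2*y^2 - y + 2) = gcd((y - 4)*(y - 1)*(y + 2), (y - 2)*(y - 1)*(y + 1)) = y - 1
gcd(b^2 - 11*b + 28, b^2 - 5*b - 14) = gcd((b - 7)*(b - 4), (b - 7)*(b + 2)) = b - 7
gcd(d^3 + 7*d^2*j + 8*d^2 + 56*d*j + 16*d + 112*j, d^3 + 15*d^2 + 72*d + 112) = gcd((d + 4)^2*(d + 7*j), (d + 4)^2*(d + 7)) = d^2 + 8*d + 16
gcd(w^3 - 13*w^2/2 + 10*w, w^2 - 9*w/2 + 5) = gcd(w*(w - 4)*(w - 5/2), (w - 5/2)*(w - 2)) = w - 5/2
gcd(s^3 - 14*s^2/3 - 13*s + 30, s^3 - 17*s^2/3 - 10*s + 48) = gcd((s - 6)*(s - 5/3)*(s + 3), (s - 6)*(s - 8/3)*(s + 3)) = s^2 - 3*s - 18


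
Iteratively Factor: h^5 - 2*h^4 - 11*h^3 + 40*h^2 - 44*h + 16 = (h + 4)*(h^4 - 6*h^3 + 13*h^2 - 12*h + 4) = (h - 1)*(h + 4)*(h^3 - 5*h^2 + 8*h - 4) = (h - 2)*(h - 1)*(h + 4)*(h^2 - 3*h + 2) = (h - 2)*(h - 1)^2*(h + 4)*(h - 2)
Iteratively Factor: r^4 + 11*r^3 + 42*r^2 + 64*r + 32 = (r + 4)*(r^3 + 7*r^2 + 14*r + 8) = (r + 2)*(r + 4)*(r^2 + 5*r + 4) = (r + 2)*(r + 4)^2*(r + 1)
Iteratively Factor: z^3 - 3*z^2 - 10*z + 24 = (z + 3)*(z^2 - 6*z + 8) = (z - 2)*(z + 3)*(z - 4)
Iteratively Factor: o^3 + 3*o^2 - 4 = (o + 2)*(o^2 + o - 2) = (o - 1)*(o + 2)*(o + 2)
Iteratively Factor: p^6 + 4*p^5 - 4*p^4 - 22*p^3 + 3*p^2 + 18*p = (p + 3)*(p^5 + p^4 - 7*p^3 - p^2 + 6*p) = (p + 1)*(p + 3)*(p^4 - 7*p^2 + 6*p) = (p + 1)*(p + 3)^2*(p^3 - 3*p^2 + 2*p) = (p - 2)*(p + 1)*(p + 3)^2*(p^2 - p) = p*(p - 2)*(p + 1)*(p + 3)^2*(p - 1)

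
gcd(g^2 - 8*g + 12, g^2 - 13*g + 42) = g - 6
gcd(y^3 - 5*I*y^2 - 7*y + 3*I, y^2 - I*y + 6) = y - 3*I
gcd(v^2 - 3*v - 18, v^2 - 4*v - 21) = v + 3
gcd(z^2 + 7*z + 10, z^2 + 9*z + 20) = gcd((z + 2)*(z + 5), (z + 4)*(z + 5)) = z + 5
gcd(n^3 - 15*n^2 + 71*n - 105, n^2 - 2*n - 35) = n - 7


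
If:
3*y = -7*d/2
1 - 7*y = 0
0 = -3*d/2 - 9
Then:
No Solution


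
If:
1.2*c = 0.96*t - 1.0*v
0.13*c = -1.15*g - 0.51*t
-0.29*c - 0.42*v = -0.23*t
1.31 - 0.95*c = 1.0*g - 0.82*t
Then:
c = -1.81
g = 1.20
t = -2.24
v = 0.03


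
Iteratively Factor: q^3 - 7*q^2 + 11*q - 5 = (q - 1)*(q^2 - 6*q + 5) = (q - 5)*(q - 1)*(q - 1)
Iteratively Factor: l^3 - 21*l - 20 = (l - 5)*(l^2 + 5*l + 4) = (l - 5)*(l + 4)*(l + 1)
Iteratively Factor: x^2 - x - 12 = (x - 4)*(x + 3)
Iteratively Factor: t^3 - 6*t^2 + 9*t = (t - 3)*(t^2 - 3*t) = (t - 3)^2*(t)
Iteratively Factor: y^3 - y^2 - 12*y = (y - 4)*(y^2 + 3*y) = (y - 4)*(y + 3)*(y)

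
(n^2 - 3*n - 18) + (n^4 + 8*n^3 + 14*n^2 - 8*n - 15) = n^4 + 8*n^3 + 15*n^2 - 11*n - 33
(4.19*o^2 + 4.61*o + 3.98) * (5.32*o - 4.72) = 22.2908*o^3 + 4.7484*o^2 - 0.585599999999999*o - 18.7856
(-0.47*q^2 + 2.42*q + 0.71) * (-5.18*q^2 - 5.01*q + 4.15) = 2.4346*q^4 - 10.1809*q^3 - 17.7525*q^2 + 6.4859*q + 2.9465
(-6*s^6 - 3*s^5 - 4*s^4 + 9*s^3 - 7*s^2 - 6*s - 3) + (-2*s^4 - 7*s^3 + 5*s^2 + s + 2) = -6*s^6 - 3*s^5 - 6*s^4 + 2*s^3 - 2*s^2 - 5*s - 1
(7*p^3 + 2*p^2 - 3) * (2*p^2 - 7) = 14*p^5 + 4*p^4 - 49*p^3 - 20*p^2 + 21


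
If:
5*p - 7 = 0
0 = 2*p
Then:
No Solution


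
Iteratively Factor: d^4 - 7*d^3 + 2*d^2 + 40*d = (d - 4)*(d^3 - 3*d^2 - 10*d) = (d - 5)*(d - 4)*(d^2 + 2*d) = d*(d - 5)*(d - 4)*(d + 2)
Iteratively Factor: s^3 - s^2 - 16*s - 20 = (s - 5)*(s^2 + 4*s + 4) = (s - 5)*(s + 2)*(s + 2)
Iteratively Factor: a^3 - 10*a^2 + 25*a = (a - 5)*(a^2 - 5*a) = a*(a - 5)*(a - 5)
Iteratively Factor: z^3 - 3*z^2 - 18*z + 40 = (z - 2)*(z^2 - z - 20) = (z - 5)*(z - 2)*(z + 4)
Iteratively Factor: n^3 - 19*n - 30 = (n - 5)*(n^2 + 5*n + 6) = (n - 5)*(n + 3)*(n + 2)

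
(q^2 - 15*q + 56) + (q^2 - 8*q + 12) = 2*q^2 - 23*q + 68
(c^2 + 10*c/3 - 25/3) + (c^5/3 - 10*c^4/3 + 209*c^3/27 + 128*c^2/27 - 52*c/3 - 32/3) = c^5/3 - 10*c^4/3 + 209*c^3/27 + 155*c^2/27 - 14*c - 19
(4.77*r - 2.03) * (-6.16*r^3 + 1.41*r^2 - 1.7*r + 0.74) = -29.3832*r^4 + 19.2305*r^3 - 10.9713*r^2 + 6.9808*r - 1.5022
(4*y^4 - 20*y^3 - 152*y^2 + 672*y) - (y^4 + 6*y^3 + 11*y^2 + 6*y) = 3*y^4 - 26*y^3 - 163*y^2 + 666*y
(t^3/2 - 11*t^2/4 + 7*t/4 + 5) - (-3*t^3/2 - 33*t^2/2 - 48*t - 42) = 2*t^3 + 55*t^2/4 + 199*t/4 + 47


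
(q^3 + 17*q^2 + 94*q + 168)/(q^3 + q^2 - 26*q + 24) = (q^2 + 11*q + 28)/(q^2 - 5*q + 4)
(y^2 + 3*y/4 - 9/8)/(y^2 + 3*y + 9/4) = (4*y - 3)/(2*(2*y + 3))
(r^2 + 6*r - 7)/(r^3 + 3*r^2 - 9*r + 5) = (r + 7)/(r^2 + 4*r - 5)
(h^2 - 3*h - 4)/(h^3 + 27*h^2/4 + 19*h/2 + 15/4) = 4*(h - 4)/(4*h^2 + 23*h + 15)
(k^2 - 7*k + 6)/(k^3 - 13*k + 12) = (k - 6)/(k^2 + k - 12)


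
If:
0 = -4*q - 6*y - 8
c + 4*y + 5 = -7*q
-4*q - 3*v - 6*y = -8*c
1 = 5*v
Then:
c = -37/40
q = 151/520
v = 1/5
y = -397/260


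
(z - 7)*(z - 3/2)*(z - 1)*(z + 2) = z^4 - 15*z^3/2 + 55*z/2 - 21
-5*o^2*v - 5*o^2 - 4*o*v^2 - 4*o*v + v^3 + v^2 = (-5*o + v)*(o + v)*(v + 1)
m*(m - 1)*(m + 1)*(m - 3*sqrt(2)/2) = m^4 - 3*sqrt(2)*m^3/2 - m^2 + 3*sqrt(2)*m/2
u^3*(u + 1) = u^4 + u^3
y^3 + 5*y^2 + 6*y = y*(y + 2)*(y + 3)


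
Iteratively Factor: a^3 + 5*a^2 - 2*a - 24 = (a + 3)*(a^2 + 2*a - 8) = (a + 3)*(a + 4)*(a - 2)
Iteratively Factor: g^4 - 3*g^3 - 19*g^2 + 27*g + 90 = (g - 5)*(g^3 + 2*g^2 - 9*g - 18) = (g - 5)*(g + 2)*(g^2 - 9) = (g - 5)*(g - 3)*(g + 2)*(g + 3)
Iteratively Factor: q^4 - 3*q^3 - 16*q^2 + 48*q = (q - 4)*(q^3 + q^2 - 12*q) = (q - 4)*(q + 4)*(q^2 - 3*q) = (q - 4)*(q - 3)*(q + 4)*(q)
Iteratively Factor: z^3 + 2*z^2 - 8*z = (z + 4)*(z^2 - 2*z) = (z - 2)*(z + 4)*(z)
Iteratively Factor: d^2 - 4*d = (d)*(d - 4)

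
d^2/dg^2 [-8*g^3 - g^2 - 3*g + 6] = -48*g - 2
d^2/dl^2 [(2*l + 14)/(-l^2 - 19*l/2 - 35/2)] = -32/(8*l^3 + 60*l^2 + 150*l + 125)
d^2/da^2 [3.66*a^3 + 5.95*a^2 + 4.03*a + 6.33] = 21.96*a + 11.9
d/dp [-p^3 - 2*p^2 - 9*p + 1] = -3*p^2 - 4*p - 9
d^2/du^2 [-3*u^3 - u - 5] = -18*u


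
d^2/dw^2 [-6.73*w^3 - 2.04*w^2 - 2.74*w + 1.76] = -40.38*w - 4.08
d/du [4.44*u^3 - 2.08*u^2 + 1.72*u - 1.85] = 13.32*u^2 - 4.16*u + 1.72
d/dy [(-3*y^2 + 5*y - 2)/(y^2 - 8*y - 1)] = (19*y^2 + 10*y - 21)/(y^4 - 16*y^3 + 62*y^2 + 16*y + 1)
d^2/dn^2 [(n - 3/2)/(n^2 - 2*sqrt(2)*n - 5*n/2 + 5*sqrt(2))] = 2*((2*n - 3)*(-4*n + 5 + 4*sqrt(2))^2 + 4*(-3*n + 2*sqrt(2) + 4)*(2*n^2 - 4*sqrt(2)*n - 5*n + 10*sqrt(2)))/(2*n^2 - 4*sqrt(2)*n - 5*n + 10*sqrt(2))^3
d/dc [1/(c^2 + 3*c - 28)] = (-2*c - 3)/(c^2 + 3*c - 28)^2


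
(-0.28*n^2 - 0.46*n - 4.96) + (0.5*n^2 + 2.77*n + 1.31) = 0.22*n^2 + 2.31*n - 3.65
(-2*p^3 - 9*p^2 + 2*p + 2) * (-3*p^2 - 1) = 6*p^5 + 27*p^4 - 4*p^3 + 3*p^2 - 2*p - 2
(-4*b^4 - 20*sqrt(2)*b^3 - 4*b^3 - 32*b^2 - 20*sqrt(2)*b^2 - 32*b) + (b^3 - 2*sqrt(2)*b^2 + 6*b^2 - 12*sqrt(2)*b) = -4*b^4 - 20*sqrt(2)*b^3 - 3*b^3 - 22*sqrt(2)*b^2 - 26*b^2 - 32*b - 12*sqrt(2)*b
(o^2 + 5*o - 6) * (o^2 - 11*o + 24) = o^4 - 6*o^3 - 37*o^2 + 186*o - 144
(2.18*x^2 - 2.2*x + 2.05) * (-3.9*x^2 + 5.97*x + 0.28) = -8.502*x^4 + 21.5946*x^3 - 20.5186*x^2 + 11.6225*x + 0.574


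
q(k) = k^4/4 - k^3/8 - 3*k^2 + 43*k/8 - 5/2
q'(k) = k^3 - 3*k^2/8 - 6*k + 43/8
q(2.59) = 0.37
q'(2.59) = 4.69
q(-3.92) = -3.11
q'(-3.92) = -37.10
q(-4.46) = 23.86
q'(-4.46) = -64.04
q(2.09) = -0.74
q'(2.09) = 0.33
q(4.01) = 27.40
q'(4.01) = 39.77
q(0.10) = -1.99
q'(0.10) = 4.77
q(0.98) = -0.00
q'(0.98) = 0.08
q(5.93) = 206.96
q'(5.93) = 165.14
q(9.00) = 1352.00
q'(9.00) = 650.00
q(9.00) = 1352.00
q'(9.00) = 650.00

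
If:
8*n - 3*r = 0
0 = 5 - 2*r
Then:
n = 15/16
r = 5/2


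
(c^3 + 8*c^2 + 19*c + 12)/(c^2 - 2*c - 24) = (c^2 + 4*c + 3)/(c - 6)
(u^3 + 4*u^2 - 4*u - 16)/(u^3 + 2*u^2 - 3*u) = (u^3 + 4*u^2 - 4*u - 16)/(u*(u^2 + 2*u - 3))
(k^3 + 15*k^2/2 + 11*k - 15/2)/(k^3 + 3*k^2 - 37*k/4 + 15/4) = 2*(k + 3)/(2*k - 3)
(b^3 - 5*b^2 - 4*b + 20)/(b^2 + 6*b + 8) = (b^2 - 7*b + 10)/(b + 4)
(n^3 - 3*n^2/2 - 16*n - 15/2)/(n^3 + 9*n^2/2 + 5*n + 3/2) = (n - 5)/(n + 1)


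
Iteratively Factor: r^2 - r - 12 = (r - 4)*(r + 3)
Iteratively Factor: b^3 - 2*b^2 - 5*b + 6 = (b + 2)*(b^2 - 4*b + 3) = (b - 3)*(b + 2)*(b - 1)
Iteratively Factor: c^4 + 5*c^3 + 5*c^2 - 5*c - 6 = (c + 2)*(c^3 + 3*c^2 - c - 3) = (c + 1)*(c + 2)*(c^2 + 2*c - 3) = (c + 1)*(c + 2)*(c + 3)*(c - 1)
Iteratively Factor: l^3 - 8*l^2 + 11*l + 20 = (l - 4)*(l^2 - 4*l - 5) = (l - 5)*(l - 4)*(l + 1)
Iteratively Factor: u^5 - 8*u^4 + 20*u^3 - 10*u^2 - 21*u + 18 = (u - 2)*(u^4 - 6*u^3 + 8*u^2 + 6*u - 9) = (u - 3)*(u - 2)*(u^3 - 3*u^2 - u + 3) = (u - 3)*(u - 2)*(u + 1)*(u^2 - 4*u + 3) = (u - 3)^2*(u - 2)*(u + 1)*(u - 1)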